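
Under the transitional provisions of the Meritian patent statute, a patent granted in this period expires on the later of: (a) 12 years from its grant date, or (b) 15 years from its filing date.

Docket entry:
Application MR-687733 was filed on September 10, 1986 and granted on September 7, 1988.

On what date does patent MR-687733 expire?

2001-09-10

(a) grant + 12 years → 7 September 2000.
(b) filing + 15 years → 10 September 2001.
Later of the two: 10 September 2001.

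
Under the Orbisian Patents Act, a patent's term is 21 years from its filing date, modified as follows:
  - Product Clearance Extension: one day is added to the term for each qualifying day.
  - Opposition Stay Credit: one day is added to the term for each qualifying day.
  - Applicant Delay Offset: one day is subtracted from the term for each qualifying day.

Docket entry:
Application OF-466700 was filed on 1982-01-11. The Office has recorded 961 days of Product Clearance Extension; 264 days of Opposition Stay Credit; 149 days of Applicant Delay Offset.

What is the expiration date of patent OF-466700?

December 22, 2005

Base term: filing date + 21 years → 11 January 2003.
Product Clearance Extension: +961 days → 29 August 2005.
Opposition Stay Credit: +264 days → 20 May 2006.
Applicant Delay Offset: −149 days → 22 December 2005.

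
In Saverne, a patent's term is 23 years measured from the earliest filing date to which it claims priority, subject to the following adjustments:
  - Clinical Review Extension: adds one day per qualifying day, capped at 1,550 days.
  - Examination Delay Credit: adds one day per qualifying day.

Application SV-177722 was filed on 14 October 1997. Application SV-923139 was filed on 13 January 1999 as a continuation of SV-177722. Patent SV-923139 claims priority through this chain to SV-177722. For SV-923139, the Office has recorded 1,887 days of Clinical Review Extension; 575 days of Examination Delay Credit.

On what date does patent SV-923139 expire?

2026-08-09

Earliest priority filing: 14 October 1997.
Base term: 14 October 1997 + 23 years → 14 October 2020.
Clinical Review Extension: 1887 days claimed exceeds the 1550-day cap, so +1550 days → 11 January 2025.
Examination Delay Credit: +575 days → 9 August 2026.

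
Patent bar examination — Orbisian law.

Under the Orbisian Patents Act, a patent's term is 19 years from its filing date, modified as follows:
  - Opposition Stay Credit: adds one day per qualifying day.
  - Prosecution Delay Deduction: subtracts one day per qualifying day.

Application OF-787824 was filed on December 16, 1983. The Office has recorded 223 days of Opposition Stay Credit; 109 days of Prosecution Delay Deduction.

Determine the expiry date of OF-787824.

Base term: filing date + 19 years → 16 December 2002.
Opposition Stay Credit: +223 days → 27 July 2003.
Prosecution Delay Deduction: −109 days → 9 April 2003.

2003-04-09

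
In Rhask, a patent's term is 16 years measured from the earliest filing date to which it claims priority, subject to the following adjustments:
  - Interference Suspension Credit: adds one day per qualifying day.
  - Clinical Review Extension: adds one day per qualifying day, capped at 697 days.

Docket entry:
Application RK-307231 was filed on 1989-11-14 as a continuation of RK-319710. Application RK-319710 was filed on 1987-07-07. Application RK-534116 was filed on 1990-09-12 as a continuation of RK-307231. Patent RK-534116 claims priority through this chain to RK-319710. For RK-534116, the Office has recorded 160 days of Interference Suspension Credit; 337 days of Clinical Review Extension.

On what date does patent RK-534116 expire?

November 15, 2004

Earliest priority filing: 7 July 1987.
Base term: 7 July 1987 + 16 years → 7 July 2003.
Interference Suspension Credit: +160 days → 14 December 2003.
Clinical Review Extension: 337 days (within the 697-day cap) → +337 days → 15 November 2004.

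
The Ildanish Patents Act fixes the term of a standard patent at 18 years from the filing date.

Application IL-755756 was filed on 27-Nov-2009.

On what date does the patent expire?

Filing date + 18 years → 27 November 2027.

November 27, 2027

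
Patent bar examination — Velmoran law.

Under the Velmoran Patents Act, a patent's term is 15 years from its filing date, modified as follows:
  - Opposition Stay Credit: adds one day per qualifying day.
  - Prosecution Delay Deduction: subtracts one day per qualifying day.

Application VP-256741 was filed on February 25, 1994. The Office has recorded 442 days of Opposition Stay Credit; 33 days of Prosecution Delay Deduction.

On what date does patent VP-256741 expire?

2010-04-10

Base term: filing date + 15 years → 25 February 2009.
Opposition Stay Credit: +442 days → 13 May 2010.
Prosecution Delay Deduction: −33 days → 10 April 2010.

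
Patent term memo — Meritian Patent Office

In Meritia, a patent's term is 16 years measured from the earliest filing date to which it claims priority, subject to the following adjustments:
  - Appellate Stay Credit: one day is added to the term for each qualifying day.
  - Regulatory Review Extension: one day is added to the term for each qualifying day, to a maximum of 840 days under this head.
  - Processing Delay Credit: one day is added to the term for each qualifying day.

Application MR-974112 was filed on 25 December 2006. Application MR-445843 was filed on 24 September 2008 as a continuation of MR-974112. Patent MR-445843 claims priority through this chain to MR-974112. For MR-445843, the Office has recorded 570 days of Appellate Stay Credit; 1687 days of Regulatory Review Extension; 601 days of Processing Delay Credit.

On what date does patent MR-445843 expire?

2028-06-27

Earliest priority filing: 25 December 2006.
Base term: 25 December 2006 + 16 years → 25 December 2022.
Appellate Stay Credit: +570 days → 17 July 2024.
Regulatory Review Extension: 1687 days claimed exceeds the 840-day cap, so +840 days → 4 November 2026.
Processing Delay Credit: +601 days → 27 June 2028.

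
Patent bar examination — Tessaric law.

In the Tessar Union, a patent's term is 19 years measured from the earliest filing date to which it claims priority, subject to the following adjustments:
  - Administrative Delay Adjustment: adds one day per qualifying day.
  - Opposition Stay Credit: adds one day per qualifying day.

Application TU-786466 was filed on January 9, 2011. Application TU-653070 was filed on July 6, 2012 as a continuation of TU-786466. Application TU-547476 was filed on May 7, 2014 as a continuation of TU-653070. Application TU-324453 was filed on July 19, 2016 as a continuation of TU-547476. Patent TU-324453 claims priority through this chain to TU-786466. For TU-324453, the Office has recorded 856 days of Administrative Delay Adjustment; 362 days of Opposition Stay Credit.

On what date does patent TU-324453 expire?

May 11, 2033

Earliest priority filing: 9 January 2011.
Base term: 9 January 2011 + 19 years → 9 January 2030.
Administrative Delay Adjustment: +856 days → 14 May 2032.
Opposition Stay Credit: +362 days → 11 May 2033.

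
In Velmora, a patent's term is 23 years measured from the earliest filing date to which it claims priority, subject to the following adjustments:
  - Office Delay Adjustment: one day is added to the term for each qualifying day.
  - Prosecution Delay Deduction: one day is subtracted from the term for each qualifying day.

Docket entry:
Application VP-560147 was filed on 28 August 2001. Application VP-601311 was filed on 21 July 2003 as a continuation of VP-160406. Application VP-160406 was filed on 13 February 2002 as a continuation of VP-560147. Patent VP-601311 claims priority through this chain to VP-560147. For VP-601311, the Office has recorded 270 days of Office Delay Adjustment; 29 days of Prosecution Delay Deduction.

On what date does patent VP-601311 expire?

2025-04-26

Earliest priority filing: 28 August 2001.
Base term: 28 August 2001 + 23 years → 28 August 2024.
Office Delay Adjustment: +270 days → 25 May 2025.
Prosecution Delay Deduction: −29 days → 26 April 2025.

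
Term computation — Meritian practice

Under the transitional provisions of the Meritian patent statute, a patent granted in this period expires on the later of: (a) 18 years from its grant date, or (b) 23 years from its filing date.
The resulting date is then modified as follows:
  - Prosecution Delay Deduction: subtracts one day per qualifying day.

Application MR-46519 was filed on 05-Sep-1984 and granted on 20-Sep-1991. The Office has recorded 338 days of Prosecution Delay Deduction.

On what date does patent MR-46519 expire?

(a) grant + 18 years → 20 September 2009.
(b) filing + 23 years → 5 September 2007.
Later of the two: 20 September 2009.
Prosecution Delay Deduction: −338 days → 17 October 2008.

2008-10-17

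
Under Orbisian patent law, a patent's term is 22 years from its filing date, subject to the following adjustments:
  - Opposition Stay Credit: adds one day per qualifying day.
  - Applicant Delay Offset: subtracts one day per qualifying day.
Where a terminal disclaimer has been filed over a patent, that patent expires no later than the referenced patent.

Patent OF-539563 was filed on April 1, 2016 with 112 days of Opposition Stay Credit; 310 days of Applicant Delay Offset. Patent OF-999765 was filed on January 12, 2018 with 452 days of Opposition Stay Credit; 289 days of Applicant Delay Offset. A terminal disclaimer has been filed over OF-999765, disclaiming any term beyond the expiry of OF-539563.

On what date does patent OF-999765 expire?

Natural term of OF-999765:
  Base: filing + 22 years → 12 January 2040.
  Opposition Stay Credit: +452 days → 8 April 2041.
  Applicant Delay Offset: −289 days → 23 June 2040.
Expiry of referenced patent OF-539563:
  Base: filing + 22 years → 1 April 2038.
  Opposition Stay Credit: +112 days → 22 July 2038.
  Applicant Delay Offset: −310 days → 15 September 2037.
Terminal disclaimer: OF-999765 expires on the earlier of 23 June 2040 and 15 September 2037.

2037-09-15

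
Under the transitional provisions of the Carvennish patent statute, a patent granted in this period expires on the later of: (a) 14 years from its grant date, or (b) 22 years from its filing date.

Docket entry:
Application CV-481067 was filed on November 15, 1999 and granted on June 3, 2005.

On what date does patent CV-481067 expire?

November 15, 2021

(a) grant + 14 years → 3 June 2019.
(b) filing + 22 years → 15 November 2021.
Later of the two: 15 November 2021.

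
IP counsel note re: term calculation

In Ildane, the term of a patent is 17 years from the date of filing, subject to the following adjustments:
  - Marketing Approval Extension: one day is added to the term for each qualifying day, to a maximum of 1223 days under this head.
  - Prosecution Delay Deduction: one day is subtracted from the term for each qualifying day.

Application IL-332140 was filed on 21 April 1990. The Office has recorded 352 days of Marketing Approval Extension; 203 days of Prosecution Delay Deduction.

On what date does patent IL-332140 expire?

2007-09-17

Base term: filing date + 17 years → 21 April 2007.
Marketing Approval Extension: 352 days (within the 1223-day cap) → +352 days → 7 April 2008.
Prosecution Delay Deduction: −203 days → 17 September 2007.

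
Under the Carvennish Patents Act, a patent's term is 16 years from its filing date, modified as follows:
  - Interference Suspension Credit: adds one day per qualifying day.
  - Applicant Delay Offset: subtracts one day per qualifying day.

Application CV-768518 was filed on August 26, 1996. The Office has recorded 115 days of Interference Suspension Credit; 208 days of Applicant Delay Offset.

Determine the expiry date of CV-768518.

May 25, 2012

Base term: filing date + 16 years → 26 August 2012.
Interference Suspension Credit: +115 days → 19 December 2012.
Applicant Delay Offset: −208 days → 25 May 2012.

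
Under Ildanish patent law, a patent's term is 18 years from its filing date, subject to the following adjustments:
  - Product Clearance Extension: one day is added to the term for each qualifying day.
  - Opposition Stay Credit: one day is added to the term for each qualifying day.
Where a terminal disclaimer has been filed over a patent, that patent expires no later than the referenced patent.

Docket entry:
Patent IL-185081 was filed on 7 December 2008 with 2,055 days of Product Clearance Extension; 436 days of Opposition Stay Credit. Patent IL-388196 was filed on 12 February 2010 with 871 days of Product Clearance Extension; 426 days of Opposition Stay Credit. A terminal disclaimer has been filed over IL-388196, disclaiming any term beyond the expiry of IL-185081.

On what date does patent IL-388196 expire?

2031-09-01

Natural term of IL-388196:
  Base: filing + 18 years → 12 February 2028.
  Product Clearance Extension: +871 days → 2 July 2030.
  Opposition Stay Credit: +426 days → 1 September 2031.
Expiry of referenced patent IL-185081:
  Base: filing + 18 years → 7 December 2026.
  Product Clearance Extension: +2055 days → 23 July 2032.
  Opposition Stay Credit: +436 days → 2 October 2033.
Terminal disclaimer: IL-388196 expires on the earlier of 1 September 2031 and 2 October 2033.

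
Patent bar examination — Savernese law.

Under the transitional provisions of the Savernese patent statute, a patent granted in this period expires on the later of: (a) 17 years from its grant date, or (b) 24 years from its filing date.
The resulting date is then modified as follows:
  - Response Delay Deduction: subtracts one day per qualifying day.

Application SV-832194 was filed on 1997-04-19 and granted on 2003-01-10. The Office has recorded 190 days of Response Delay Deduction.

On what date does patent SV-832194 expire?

October 11, 2020

(a) grant + 17 years → 10 January 2020.
(b) filing + 24 years → 19 April 2021.
Later of the two: 19 April 2021.
Response Delay Deduction: −190 days → 11 October 2020.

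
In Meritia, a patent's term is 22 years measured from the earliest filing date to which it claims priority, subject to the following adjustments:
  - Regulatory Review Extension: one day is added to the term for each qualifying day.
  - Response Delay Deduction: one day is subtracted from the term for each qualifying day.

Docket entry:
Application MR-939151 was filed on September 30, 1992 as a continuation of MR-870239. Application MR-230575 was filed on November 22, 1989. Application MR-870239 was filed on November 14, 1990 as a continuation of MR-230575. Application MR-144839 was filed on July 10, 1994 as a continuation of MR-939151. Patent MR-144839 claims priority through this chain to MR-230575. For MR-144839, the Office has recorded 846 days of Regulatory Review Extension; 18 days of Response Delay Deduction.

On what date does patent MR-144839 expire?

February 27, 2014

Earliest priority filing: 22 November 1989.
Base term: 22 November 1989 + 22 years → 22 November 2011.
Regulatory Review Extension: +846 days → 17 March 2014.
Response Delay Deduction: −18 days → 27 February 2014.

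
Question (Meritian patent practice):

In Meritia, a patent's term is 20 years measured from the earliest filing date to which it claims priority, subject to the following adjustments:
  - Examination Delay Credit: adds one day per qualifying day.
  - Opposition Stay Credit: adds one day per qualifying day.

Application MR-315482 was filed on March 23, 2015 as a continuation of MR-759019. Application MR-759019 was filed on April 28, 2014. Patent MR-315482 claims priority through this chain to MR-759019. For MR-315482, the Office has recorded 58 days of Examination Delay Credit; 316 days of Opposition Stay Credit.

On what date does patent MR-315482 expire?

2035-05-07

Earliest priority filing: 28 April 2014.
Base term: 28 April 2014 + 20 years → 28 April 2034.
Examination Delay Credit: +58 days → 25 June 2034.
Opposition Stay Credit: +316 days → 7 May 2035.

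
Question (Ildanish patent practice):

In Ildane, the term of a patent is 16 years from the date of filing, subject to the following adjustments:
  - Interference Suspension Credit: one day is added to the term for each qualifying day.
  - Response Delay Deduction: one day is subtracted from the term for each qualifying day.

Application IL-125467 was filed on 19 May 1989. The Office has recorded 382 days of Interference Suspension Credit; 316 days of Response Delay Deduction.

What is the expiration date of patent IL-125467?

2005-07-24

Base term: filing date + 16 years → 19 May 2005.
Interference Suspension Credit: +382 days → 5 June 2006.
Response Delay Deduction: −316 days → 24 July 2005.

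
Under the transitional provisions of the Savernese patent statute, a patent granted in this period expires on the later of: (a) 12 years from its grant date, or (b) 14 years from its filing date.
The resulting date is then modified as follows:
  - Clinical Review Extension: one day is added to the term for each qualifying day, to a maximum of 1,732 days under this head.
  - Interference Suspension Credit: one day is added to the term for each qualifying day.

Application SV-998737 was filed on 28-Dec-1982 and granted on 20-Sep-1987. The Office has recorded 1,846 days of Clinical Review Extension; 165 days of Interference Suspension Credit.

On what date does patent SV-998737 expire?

November 29, 2004

(a) grant + 12 years → 20 September 1999.
(b) filing + 14 years → 28 December 1996.
Later of the two: 20 September 1999.
Clinical Review Extension: 1846 days claimed exceeds the 1732-day cap, so +1732 days → 17 June 2004.
Interference Suspension Credit: +165 days → 29 November 2004.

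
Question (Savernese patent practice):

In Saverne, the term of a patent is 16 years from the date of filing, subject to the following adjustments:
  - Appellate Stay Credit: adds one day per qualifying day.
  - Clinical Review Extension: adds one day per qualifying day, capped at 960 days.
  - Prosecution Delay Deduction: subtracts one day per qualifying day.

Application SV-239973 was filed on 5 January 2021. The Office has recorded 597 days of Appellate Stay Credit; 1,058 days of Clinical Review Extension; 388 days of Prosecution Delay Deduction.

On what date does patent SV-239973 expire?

Base term: filing date + 16 years → 5 January 2037.
Appellate Stay Credit: +597 days → 25 August 2038.
Clinical Review Extension: 1058 days claimed exceeds the 960-day cap, so +960 days → 11 April 2041.
Prosecution Delay Deduction: −388 days → 19 March 2040.

March 19, 2040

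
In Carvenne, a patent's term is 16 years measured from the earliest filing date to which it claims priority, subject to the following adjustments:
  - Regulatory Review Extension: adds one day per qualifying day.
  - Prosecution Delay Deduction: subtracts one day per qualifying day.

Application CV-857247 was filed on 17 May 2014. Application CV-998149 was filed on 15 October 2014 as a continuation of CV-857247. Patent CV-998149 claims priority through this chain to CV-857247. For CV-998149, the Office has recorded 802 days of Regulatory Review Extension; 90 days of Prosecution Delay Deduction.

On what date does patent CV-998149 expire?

Earliest priority filing: 17 May 2014.
Base term: 17 May 2014 + 16 years → 17 May 2030.
Regulatory Review Extension: +802 days → 27 July 2032.
Prosecution Delay Deduction: −90 days → 28 April 2032.

April 28, 2032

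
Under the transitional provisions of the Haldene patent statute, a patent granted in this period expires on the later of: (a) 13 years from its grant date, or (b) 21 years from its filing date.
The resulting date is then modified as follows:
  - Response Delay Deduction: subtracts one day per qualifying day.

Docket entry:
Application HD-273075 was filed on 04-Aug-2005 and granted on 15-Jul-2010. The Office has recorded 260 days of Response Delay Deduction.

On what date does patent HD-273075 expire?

(a) grant + 13 years → 15 July 2023.
(b) filing + 21 years → 4 August 2026.
Later of the two: 4 August 2026.
Response Delay Deduction: −260 days → 17 November 2025.

November 17, 2025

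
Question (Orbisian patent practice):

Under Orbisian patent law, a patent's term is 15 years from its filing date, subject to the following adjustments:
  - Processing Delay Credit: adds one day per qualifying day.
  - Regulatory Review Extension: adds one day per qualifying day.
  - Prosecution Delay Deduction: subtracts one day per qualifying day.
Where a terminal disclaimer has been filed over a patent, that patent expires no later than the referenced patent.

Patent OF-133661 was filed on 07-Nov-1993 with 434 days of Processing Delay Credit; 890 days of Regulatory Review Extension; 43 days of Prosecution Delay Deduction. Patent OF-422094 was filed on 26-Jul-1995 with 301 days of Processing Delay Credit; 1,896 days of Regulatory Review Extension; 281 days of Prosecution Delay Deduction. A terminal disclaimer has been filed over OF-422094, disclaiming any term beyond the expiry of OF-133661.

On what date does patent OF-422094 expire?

2012-05-11

Natural term of OF-422094:
  Base: filing + 15 years → 26 July 2010.
  Processing Delay Credit: +301 days → 23 May 2011.
  Regulatory Review Extension: +1896 days → 31 July 2016.
  Prosecution Delay Deduction: −281 days → 24 October 2015.
Expiry of referenced patent OF-133661:
  Base: filing + 15 years → 7 November 2008.
  Processing Delay Credit: +434 days → 15 January 2010.
  Regulatory Review Extension: +890 days → 23 June 2012.
  Prosecution Delay Deduction: −43 days → 11 May 2012.
Terminal disclaimer: OF-422094 expires on the earlier of 24 October 2015 and 11 May 2012.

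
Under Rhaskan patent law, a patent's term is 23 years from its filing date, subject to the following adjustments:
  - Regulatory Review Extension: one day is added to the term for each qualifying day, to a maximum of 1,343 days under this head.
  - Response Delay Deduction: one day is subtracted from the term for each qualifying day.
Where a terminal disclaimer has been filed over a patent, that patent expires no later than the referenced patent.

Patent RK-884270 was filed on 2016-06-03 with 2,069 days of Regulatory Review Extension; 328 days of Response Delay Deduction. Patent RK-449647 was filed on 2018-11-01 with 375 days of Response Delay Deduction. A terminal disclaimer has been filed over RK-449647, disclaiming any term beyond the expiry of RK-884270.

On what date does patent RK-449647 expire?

Natural term of RK-449647:
  Base: filing + 23 years → 1 November 2041.
  Response Delay Deduction: −375 days → 22 October 2040.
Expiry of referenced patent RK-884270:
  Base: filing + 23 years → 3 June 2039.
  Regulatory Review Extension: 2069 days claimed exceeds the 1343-day cap, so +1343 days → 5 February 2043.
  Response Delay Deduction: −328 days → 14 March 2042.
Terminal disclaimer: RK-449647 expires on the earlier of 22 October 2040 and 14 March 2042.

October 22, 2040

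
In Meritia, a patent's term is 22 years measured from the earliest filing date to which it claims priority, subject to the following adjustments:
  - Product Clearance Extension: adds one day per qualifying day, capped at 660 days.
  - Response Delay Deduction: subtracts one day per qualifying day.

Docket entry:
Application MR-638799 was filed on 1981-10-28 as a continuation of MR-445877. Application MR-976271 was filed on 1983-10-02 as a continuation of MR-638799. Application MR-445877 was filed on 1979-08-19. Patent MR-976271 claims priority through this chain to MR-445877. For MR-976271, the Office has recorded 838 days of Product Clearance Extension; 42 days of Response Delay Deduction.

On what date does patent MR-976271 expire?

Earliest priority filing: 19 August 1979.
Base term: 19 August 1979 + 22 years → 19 August 2001.
Product Clearance Extension: 838 days claimed exceeds the 660-day cap, so +660 days → 10 June 2003.
Response Delay Deduction: −42 days → 29 April 2003.

2003-04-29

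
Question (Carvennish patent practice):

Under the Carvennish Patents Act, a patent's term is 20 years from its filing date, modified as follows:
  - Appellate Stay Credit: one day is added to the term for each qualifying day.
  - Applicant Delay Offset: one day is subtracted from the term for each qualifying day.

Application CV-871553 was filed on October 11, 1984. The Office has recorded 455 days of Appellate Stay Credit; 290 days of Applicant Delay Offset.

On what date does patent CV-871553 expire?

2005-03-25

Base term: filing date + 20 years → 11 October 2004.
Appellate Stay Credit: +455 days → 9 January 2006.
Applicant Delay Offset: −290 days → 25 March 2005.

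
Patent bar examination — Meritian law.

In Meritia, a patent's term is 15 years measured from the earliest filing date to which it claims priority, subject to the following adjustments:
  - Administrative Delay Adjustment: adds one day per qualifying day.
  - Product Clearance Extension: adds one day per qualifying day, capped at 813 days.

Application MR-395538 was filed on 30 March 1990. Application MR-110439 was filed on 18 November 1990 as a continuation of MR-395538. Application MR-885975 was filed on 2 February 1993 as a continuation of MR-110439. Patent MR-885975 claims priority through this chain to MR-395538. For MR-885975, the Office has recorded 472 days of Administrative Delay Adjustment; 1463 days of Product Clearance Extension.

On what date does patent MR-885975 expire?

2008-10-05

Earliest priority filing: 30 March 1990.
Base term: 30 March 1990 + 15 years → 30 March 2005.
Administrative Delay Adjustment: +472 days → 15 July 2006.
Product Clearance Extension: 1463 days claimed exceeds the 813-day cap, so +813 days → 5 October 2008.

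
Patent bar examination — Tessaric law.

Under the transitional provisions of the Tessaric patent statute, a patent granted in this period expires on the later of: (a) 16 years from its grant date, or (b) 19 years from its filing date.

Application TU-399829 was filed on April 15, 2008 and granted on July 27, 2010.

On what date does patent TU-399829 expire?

(a) grant + 16 years → 27 July 2026.
(b) filing + 19 years → 15 April 2027.
Later of the two: 15 April 2027.

April 15, 2027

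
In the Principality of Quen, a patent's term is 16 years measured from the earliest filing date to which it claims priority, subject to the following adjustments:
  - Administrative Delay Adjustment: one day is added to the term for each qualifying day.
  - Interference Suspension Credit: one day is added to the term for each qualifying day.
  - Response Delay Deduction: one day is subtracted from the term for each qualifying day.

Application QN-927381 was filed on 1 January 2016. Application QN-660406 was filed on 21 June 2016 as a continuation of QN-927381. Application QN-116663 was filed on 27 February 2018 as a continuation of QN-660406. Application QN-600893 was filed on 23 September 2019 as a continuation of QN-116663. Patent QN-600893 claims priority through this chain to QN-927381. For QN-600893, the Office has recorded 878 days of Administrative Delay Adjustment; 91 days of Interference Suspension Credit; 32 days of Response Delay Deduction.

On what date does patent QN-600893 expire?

Earliest priority filing: 1 January 2016.
Base term: 1 January 2016 + 16 years → 1 January 2032.
Administrative Delay Adjustment: +878 days → 28 May 2034.
Interference Suspension Credit: +91 days → 27 August 2034.
Response Delay Deduction: −32 days → 26 July 2034.

2034-07-26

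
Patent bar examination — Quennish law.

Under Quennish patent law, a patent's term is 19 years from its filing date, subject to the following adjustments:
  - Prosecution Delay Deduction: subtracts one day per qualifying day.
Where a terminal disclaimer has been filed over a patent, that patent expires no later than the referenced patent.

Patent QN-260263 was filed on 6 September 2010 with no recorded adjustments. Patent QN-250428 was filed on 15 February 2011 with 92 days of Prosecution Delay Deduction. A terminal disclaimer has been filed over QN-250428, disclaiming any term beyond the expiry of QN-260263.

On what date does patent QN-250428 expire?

2029-09-06

Natural term of QN-250428:
  Base: filing + 19 years → 15 February 2030.
  Prosecution Delay Deduction: −92 days → 15 November 2029.
Expiry of referenced patent QN-260263:
  Base: filing + 19 years → 6 September 2029.
Terminal disclaimer: QN-250428 expires on the earlier of 15 November 2029 and 6 September 2029.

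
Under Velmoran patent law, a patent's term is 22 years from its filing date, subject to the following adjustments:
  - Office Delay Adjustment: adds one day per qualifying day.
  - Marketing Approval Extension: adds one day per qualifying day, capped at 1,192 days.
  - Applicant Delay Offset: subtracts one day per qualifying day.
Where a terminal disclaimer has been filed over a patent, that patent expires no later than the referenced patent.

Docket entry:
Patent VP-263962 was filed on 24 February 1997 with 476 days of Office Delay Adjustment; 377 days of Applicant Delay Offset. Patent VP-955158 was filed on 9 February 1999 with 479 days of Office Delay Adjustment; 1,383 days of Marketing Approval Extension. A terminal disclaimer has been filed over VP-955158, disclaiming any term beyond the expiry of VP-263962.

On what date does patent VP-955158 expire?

2019-06-03

Natural term of VP-955158:
  Base: filing + 22 years → 9 February 2021.
  Office Delay Adjustment: +479 days → 3 June 2022.
  Marketing Approval Extension: 1383 days claimed exceeds the 1192-day cap, so +1192 days → 7 September 2025.
Expiry of referenced patent VP-263962:
  Base: filing + 22 years → 24 February 2019.
  Office Delay Adjustment: +476 days → 14 June 2020.
  Applicant Delay Offset: −377 days → 3 June 2019.
Terminal disclaimer: VP-955158 expires on the earlier of 7 September 2025 and 3 June 2019.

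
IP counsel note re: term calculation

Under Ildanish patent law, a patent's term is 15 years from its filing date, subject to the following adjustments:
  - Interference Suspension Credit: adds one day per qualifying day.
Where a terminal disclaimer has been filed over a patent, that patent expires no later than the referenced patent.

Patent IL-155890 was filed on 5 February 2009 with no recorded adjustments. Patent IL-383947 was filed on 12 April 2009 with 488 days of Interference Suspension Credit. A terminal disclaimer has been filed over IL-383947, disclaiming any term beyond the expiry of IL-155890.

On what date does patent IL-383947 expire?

Natural term of IL-383947:
  Base: filing + 15 years → 12 April 2024.
  Interference Suspension Credit: +488 days → 13 August 2025.
Expiry of referenced patent IL-155890:
  Base: filing + 15 years → 5 February 2024.
Terminal disclaimer: IL-383947 expires on the earlier of 13 August 2025 and 5 February 2024.

2024-02-05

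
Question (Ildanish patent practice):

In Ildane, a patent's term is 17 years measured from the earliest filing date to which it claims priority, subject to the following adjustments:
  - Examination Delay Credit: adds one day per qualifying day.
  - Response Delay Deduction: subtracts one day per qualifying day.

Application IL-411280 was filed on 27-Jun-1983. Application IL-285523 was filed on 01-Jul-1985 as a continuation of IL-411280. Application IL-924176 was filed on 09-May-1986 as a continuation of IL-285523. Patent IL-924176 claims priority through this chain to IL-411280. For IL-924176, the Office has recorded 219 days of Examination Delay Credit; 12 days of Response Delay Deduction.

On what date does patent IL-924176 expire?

January 20, 2001

Earliest priority filing: 27 June 1983.
Base term: 27 June 1983 + 17 years → 27 June 2000.
Examination Delay Credit: +219 days → 1 February 2001.
Response Delay Deduction: −12 days → 20 January 2001.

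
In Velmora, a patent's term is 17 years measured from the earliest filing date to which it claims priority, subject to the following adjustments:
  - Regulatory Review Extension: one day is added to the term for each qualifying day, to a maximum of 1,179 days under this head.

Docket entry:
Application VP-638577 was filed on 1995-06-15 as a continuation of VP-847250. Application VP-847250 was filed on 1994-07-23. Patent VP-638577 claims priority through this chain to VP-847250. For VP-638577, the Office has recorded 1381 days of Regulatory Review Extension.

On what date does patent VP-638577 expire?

Earliest priority filing: 23 July 1994.
Base term: 23 July 1994 + 17 years → 23 July 2011.
Regulatory Review Extension: 1381 days claimed exceeds the 1179-day cap, so +1179 days → 14 October 2014.

2014-10-14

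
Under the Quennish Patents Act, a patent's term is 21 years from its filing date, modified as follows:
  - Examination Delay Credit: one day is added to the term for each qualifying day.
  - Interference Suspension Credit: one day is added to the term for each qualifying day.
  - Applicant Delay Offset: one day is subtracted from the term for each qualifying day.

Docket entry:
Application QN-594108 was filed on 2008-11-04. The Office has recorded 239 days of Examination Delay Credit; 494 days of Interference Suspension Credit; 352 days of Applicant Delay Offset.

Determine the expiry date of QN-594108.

Base term: filing date + 21 years → 4 November 2029.
Examination Delay Credit: +239 days → 1 July 2030.
Interference Suspension Credit: +494 days → 7 November 2031.
Applicant Delay Offset: −352 days → 20 November 2030.

2030-11-20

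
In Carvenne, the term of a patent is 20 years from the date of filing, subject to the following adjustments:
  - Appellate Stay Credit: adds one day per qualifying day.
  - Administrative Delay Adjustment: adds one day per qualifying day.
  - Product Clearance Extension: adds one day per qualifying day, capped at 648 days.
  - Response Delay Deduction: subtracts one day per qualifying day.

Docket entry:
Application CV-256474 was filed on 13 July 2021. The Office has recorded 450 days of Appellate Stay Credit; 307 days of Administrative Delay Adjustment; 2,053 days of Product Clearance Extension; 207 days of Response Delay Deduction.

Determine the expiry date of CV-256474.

October 23, 2044

Base term: filing date + 20 years → 13 July 2041.
Appellate Stay Credit: +450 days → 6 October 2042.
Administrative Delay Adjustment: +307 days → 9 August 2043.
Product Clearance Extension: 2053 days claimed exceeds the 648-day cap, so +648 days → 18 May 2045.
Response Delay Deduction: −207 days → 23 October 2044.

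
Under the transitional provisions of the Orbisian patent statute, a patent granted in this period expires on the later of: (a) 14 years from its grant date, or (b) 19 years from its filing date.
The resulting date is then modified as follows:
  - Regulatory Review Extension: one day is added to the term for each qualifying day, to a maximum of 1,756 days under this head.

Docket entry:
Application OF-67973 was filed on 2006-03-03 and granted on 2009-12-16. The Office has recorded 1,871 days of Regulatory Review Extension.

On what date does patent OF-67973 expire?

(a) grant + 14 years → 16 December 2023.
(b) filing + 19 years → 3 March 2025.
Later of the two: 3 March 2025.
Regulatory Review Extension: 1871 days claimed exceeds the 1756-day cap, so +1756 days → 23 December 2029.

December 23, 2029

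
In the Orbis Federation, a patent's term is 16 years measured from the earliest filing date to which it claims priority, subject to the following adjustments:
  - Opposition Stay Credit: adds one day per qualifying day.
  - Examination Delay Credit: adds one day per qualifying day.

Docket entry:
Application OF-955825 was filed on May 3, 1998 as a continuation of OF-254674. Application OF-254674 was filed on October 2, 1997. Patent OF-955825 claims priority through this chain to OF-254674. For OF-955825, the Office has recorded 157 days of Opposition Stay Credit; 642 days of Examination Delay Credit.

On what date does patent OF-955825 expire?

2015-12-10

Earliest priority filing: 2 October 1997.
Base term: 2 October 1997 + 16 years → 2 October 2013.
Opposition Stay Credit: +157 days → 8 March 2014.
Examination Delay Credit: +642 days → 10 December 2015.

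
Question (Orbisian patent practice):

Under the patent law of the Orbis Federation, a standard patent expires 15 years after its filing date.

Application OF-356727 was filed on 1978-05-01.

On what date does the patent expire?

1993-05-01

Filing date + 15 years → 1 May 1993.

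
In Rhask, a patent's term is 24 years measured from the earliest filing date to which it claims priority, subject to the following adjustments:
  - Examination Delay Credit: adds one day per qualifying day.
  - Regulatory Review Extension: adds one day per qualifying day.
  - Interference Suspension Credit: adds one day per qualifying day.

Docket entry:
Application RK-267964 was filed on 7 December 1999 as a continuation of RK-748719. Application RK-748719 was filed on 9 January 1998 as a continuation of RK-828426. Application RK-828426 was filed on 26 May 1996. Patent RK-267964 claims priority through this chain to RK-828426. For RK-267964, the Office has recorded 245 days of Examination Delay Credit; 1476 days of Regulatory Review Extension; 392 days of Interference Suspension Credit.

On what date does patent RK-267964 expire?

March 9, 2026

Earliest priority filing: 26 May 1996.
Base term: 26 May 1996 + 24 years → 26 May 2020.
Examination Delay Credit: +245 days → 26 January 2021.
Regulatory Review Extension: +1476 days → 10 February 2025.
Interference Suspension Credit: +392 days → 9 March 2026.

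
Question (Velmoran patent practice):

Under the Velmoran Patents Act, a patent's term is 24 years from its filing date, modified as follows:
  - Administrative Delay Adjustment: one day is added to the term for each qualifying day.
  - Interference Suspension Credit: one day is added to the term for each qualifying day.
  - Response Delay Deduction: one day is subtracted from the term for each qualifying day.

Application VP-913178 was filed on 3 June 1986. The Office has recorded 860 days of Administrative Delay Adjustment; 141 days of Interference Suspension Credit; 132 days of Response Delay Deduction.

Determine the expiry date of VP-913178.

Base term: filing date + 24 years → 3 June 2010.
Administrative Delay Adjustment: +860 days → 10 October 2012.
Interference Suspension Credit: +141 days → 28 February 2013.
Response Delay Deduction: −132 days → 19 October 2012.

2012-10-19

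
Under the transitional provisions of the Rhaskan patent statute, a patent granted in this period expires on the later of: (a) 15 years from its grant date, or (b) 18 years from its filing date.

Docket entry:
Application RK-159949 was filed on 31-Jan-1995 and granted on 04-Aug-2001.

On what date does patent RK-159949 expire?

(a) grant + 15 years → 4 August 2016.
(b) filing + 18 years → 31 January 2013.
Later of the two: 4 August 2016.

2016-08-04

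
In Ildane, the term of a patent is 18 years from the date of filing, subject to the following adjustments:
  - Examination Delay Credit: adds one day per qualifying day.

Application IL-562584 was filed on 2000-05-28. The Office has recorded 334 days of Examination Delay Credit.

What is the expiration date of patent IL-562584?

April 27, 2019

Base term: filing date + 18 years → 28 May 2018.
Examination Delay Credit: +334 days → 27 April 2019.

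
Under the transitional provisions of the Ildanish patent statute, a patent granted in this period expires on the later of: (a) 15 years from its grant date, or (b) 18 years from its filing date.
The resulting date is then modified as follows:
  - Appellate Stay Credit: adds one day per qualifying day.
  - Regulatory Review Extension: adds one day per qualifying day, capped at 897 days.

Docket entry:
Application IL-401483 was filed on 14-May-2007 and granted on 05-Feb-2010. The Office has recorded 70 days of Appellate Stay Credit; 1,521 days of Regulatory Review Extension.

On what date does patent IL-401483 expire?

2028-01-06

(a) grant + 15 years → 5 February 2025.
(b) filing + 18 years → 14 May 2025.
Later of the two: 14 May 2025.
Appellate Stay Credit: +70 days → 23 July 2025.
Regulatory Review Extension: 1521 days claimed exceeds the 897-day cap, so +897 days → 6 January 2028.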